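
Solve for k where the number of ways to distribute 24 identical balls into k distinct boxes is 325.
3

Solution: Stars and bars: the count is C(24+k−1, k−1), increasing in k. k=2: C(25,1) = 25, k=3: C(26,2) = 325 ✓. So k = 3.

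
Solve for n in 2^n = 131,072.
17

Working:
131,072 = 1,024 × 128 = 2^10 × 2^7 = 2^17, so n = 17.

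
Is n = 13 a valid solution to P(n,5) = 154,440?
Yes

Solution: P(13,5) = 13·12·11·10·9 = 154,440, which equals 154,440.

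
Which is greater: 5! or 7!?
7!

Working:
5!=120, 7!=5,040. 7! > 5!.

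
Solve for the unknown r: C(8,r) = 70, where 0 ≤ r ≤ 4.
4

Working:
C(8,r) is increasing for 0 ≤ r ≤ 4. Stepping up (C(8,r+1) = C(8,r)·(8−r)/(r+1)): C(8,1) = 8, C(8,2) = 28, C(8,3) = 56, C(8,4) = 70 ✓. So r = 4.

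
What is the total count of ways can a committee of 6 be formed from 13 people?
C(13,6) = 13! / (6! × (13-6)!)
         = 13! / (6! × 7!)
         = 1,716
Final answer: 1,716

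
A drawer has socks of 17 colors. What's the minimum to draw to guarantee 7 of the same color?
103

Reasoning: Worst case: 6 of each = 102. One more: 103.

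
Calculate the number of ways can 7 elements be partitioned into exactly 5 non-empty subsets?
140
This equals S(7,5), the Stirling number of the 2nd kind.
Using the Stirling recurrence: S(n,k) = k·S(n-1,k) + S(n-1,k-1)
S(7,5) = 5·S(6,5) + S(6,4)
         = 5·15 + 65
         = 75 + 65
         = 140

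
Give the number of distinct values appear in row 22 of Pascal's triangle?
12

Explanation: Row 22 has entries C(22,0)..C(22,22); by symmetry C(22,k)=C(22,22-k), giving 12 distinct values.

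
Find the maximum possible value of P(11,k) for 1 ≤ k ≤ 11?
39,916,800

Explanation: P(11,k) increases in k, so maximum at k = 11: 11! = 39,916,800.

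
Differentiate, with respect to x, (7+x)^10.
10(7+x)^9

Working:
Using the power rule: d/dx (7+x)^10 = 10(7+x)^{9}.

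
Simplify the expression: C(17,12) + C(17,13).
8,568

Working:
By Pascal's identity: C(18,13) = 8,568.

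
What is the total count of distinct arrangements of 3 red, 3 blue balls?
20

Working:
Multinomial: 6!/(3! × 3!) = 20.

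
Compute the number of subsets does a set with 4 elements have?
16

Each element can be included or excluded: 2^4 = 16.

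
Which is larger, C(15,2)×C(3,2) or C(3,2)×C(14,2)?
C(15,2)×C(3,2)

Reasoning: C(15,2)×C(3,2)=315, C(3,2)×C(14,2)=273.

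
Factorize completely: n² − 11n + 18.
(n − 2)(n − 9)

Working:
Seek roots whose sum is 11 and product is 18: (2, 9). So n² − 11n + 18 = (n − 2)(n − 9).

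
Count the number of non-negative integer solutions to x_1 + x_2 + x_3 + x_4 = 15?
816

C(15+4-1, 4-1) = 816.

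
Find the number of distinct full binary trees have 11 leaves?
16,796
Using the Catalan number formula: C_n = C(2n, n) / (n+1)
C_10 = C(20, 10) / (10+1)
     = 184756 / 11
     = 16,796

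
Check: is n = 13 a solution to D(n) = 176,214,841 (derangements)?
No

Reasoning: D(13) = (13-1)·[D(12) + D(11)] = 12·[176,214,841 + 14,684,570] = 2,290,792,932, which does not equal 176,214,841.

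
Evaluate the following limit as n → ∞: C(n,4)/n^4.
1/24

Reasoning: C(n,4) ≈ n^4/4! for large n. Limit = 1/4! = 1/24.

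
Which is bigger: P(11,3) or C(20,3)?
C(20,3)

P(11,3)=990, C(20,3)=1,140.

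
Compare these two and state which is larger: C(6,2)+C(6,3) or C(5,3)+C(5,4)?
C(6,2)+C(6,3)

Reasoning: First=35, Second=15.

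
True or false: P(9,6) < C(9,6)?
False

P(9,6) = 60,480 and C(9,6) = 84; P(n,r) = r! × C(n,r) so P > C whenever r ≥ 2.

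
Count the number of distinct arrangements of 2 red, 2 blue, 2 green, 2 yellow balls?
2,520

Explanation: Multinomial: 8!/(2! × 2! × 2! × 2!) = 2,520.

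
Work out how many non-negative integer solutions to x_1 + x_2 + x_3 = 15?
C(15+3-1, 3-1) = 136.
Final answer: 136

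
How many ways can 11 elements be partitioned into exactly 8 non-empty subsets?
11,880

Explanation: This equals S(11,8), the Stirling number of the 2nd kind.
Using the Stirling recurrence: S(n,k) = k·S(n-1,k) + S(n-1,k-1)
S(11,8) = 8·S(10,8) + S(10,7)
         = 8·750 + 5880
         = 6000 + 5880
         = 11,880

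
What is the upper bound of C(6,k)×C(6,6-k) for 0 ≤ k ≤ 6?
C(6,k)·C(6,6-k) = C(6,k)², maximised at the centre k = 3: C(6,3)² = 400.

Answer: 400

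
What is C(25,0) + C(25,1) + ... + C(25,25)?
33,554,432
Sum of binomial coefficients = 2^25 = 33,554,432.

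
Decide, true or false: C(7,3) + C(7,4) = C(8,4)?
True

Solution: Pascal's identity: LHS = 35 + 35 = 70; RHS = C(8,4) = 70. Both sides agree, so the statement holds.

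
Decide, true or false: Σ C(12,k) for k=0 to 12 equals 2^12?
True

Explanation: Binomial theorem: Σ C(12,k) = (1+1)^12 = 2^12 = 4,096; RHS 2^12 = 4,096.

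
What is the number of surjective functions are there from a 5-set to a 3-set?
Onto functions = 3! × S(5,3)
First compute S(5,3) via recurrence:
Using the Stirling recurrence: S(n,k) = k·S(n-1,k) + S(n-1,k-1)
S(5,3) = 3·S(4,3) + S(4,2)
         = 3·6 + 7
         = 18 + 7
         = 25
Then: 6 × 25 = 150
Final answer: 150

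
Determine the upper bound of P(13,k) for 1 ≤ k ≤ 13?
6,227,020,800

Solution: P(13,k) increases in k, so maximum at k = 13: 13! = 6,227,020,800.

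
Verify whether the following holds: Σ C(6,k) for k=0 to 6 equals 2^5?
False

Working:
Binomial theorem: Σ C(6,k) = (1+1)^6 = 2^6 = 64; RHS 2^5 = 32.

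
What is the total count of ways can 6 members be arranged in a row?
720

Solution: Arrangements of 6 distinct objects: 6! = 720.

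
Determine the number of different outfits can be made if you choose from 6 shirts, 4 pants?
24
By the multiplication principle: 6 × 4 = 24.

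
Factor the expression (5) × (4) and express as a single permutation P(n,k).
P(5,2) = 5!/(3)!

Reasoning: Product of 2 consecutive descending integers starting at 5: P(5,2) = 5!/3! = 20.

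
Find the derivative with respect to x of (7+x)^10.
Using the power rule: d/dx (7+x)^10 = 10(7+x)^{9}.
Final answer: 10(7+x)^9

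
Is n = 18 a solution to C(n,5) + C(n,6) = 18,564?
No
C(18,5) + C(18,6) = 8,568 + 18,564 = 27,132, which does not equal 18,564.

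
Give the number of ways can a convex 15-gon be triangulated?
Using the Catalan number formula: C_n = C(2n, n) / (n+1)
C_13 = C(26, 13) / (13+1)
     = 10400600 / 14
     = 742,900
Final answer: 742,900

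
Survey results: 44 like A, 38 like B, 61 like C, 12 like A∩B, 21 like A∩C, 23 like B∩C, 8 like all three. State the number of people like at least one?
95

Reasoning: |A∪B∪C| = 44+38+61-12-21-23+8 = 95.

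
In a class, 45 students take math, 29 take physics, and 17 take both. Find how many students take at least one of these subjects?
|A∪B| = |A|+|B|-|A∩B| = 45+29-17 = 57.
Final answer: 57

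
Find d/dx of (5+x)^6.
Using the power rule: d/dx (5+x)^6 = 6(5+x)^{5}.

Answer: 6(5+x)^5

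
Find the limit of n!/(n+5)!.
0

Working:
n!/(n+5)! = 1/[(n+1)(n+2)···(n+5)] → 0 as n → ∞.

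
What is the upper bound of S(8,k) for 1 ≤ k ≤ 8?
1,701

Row S(8,k) for k = 1..8 (via S(n,k) = k·S(n−1,k) + S(n−1,k−1)): 1, 127, 966, 1,701, 1,050, 266, 28, 1. The row is unimodal; maximum at k = 4: 1,701.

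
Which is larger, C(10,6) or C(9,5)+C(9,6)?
Equal

Reasoning: By Pascal's identity: C(10,6) = C(9,5)+C(9,6) = 210. Equal.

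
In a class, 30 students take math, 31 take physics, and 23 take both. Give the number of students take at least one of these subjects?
38

Reasoning: |A∪B| = |A|+|B|-|A∩B| = 30+31-23 = 38.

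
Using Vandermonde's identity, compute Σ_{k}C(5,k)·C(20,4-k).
12,650

Explanation: = C(5+20,4) = C(25,4) = 12,650.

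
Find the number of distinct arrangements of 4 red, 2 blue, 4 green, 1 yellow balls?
34,650

Reasoning: Multinomial: 11!/(4! × 2! × 4! × 1!) = 34,650.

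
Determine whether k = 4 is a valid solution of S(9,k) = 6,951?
No

S(9,4) = 4·S(8,4) + S(8,3) = 4·1,701 + 966 = 7,770, which does not equal 6,951.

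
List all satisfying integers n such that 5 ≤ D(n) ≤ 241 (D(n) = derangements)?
4, 5

Explanation: Using D(n) = (n−1)[D(n−1) + D(n−2)] with D(1)=0, D(2)=1: D(3)=2; D(4)=9; D(5)=44; D(6)=265. So valid n = 4, 5.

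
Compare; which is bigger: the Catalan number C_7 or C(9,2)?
C_7

Solution: C_7 = C(14,7)/(7+1) = 3,432/8 = 429; C(9,2) = 36.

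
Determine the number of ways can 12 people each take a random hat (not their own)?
176,214,841

Working:
Using D(n) = (n-1)[D(n-1) + D(n-2)]:
D(12) = (12-1) × [D(11) + D(10)]
      = 11 × [14684570 + 1334961]
      = 11 × 16019531
      = 176,214,841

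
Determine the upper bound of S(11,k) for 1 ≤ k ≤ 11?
246,730

Reasoning: Row S(11,k) for k = 1..11 (via S(n,k) = k·S(n−1,k) + S(n−1,k−1)): 1, 1,023, 28,501, 145,750, 246,730, 179,487, 63,987, 11,880, 1,155, 55, 1. The row is unimodal; maximum at k = 5: 246,730.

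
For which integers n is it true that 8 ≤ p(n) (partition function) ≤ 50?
6, 7, 8, 9, 10

Explanation: Tabulating p(n) via p(n) = p(n−1) + p(n−2) − p(n−5) − p(n−7) + …: p(5)=7; p(6)=11; p(7)=15; p(8)=22; p(9)=30; p(10)=42; p(11)=56. So valid n = 6, 7, 8, 9, 10.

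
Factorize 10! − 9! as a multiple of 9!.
9 × 9! = 3,265,920

Explanation: 10! − 9! = 10·9! − 9! = (10 − 1)·9! = 9 × 9! = 3,265,920.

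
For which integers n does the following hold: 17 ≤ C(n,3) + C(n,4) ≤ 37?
6

Reasoning: C(5,3)+C(5,4)=15; C(6,3)+C(6,4)=35; C(7,3)+C(7,4)=70. So valid n = 6.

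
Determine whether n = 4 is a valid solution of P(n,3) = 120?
No
P(4,3) = 4·3·2 = 24, which does not equal 120.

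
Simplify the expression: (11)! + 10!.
43,545,600

Solution: (11)! + 10! = (11)·10! + 10! = (11+1)·10! = 12·10! = 43,545,600.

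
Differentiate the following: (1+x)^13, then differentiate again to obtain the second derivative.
156(1+x)^11
First derivative: 13(1+x)^{12}. Second derivative: 13·12·(1+x)^{11} = 156(1+x)^{11}.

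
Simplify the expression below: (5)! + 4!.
144

Reasoning: (5)! + 4! = (5)·4! + 4! = (5+1)·4! = 6·4! = 144.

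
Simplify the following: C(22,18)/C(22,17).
C(n,k+1)/C(n,k) = (n−k)/(k+1). Here (22−17)/(17+1) = 5/18 = 5/18.
Final answer: 5/18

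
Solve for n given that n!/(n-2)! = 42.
n!/(n-2)! = n×(n-1), a product of 2 consecutive integers ≈ (n−0.5)^2. 42^(1/2) + 0.5 ≈ 7.0; check n = 7: 7×6 = 42 ✓. So n = 7.

Answer: 7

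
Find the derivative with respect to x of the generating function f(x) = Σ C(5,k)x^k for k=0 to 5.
Σ k·C(5,k)x^(k-1) for k=1 to 5

Term-by-term differentiation gives Σ k·C(5,k)x^{k-1} for k=1 to 5.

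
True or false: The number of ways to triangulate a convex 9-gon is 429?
True
Triangulations of a convex 9-gon are counted by the Catalan number C_7: C_7 = C(14,7)/(7+1) = 3,432/8 = 429.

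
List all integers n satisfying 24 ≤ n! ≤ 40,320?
4, 5, 6, 7, 8

Reasoning: n! is strictly increasing; 4! = 24 and 8! = 40,320, so valid n = 4, 5, 6, 7, 8.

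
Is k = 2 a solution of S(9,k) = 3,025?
No

Solution: S(9,2) = 2·S(8,2) + S(8,1) = 2·127 + 1 = 255, which does not equal 3,025.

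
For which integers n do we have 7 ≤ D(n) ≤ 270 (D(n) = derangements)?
Using D(n) = (n−1)[D(n−1) + D(n−2)] with D(1)=0, D(2)=1: D(3)=2; D(4)=9; D(5)=44; D(6)=265; D(7)=1,854. So valid n = 4, 5, 6.
Final answer: 4, 5, 6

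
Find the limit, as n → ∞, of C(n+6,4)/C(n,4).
1
Both numerator and denominator grow as n^4/4! for large n, so the ratio → 1.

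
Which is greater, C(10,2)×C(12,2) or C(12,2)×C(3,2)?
C(10,2)×C(12,2)=2,970, C(12,2)×C(3,2)=198.
Final answer: C(10,2)×C(12,2)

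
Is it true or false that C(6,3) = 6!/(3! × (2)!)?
The correct denominator is 3!×3!, giving C(6,3) = 20; the stated RHS is 6!/(3!×2!) = 60 ≠ 20, so the statement does not hold.

Answer: False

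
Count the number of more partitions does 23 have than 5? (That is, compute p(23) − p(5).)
1,248

Solution: Pentagonal recurrence p(n) = p(n−1) + p(n−2) − p(n−5) − p(n−7) + …: p(23) = p(22) + p(21) − p(18) − p(16) + p(11) + p(8) − p(1) = 1,002 + 792 − 385 − 231 + 56 + 22 − 1 = 1,255.
p(5) = p(4) + p(3) − p(0) = 5 + 3 − 1 = 7.
Difference = 1,255 − 7 = 1,248.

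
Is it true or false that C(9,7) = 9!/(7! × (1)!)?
False
The correct denominator is 7!×2!, giving C(9,7) = 36; the stated RHS is 9!/(7!×1!) = 72 ≠ 36, so the statement does not hold.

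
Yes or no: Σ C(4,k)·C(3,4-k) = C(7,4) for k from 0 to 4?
Yes

Working:
Vandermonde's identity gives C(7,4) = 35; RHS C(7,4) = 35.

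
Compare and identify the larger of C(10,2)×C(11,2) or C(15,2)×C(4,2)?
C(10,2)×C(11,2)=2,475, C(15,2)×C(4,2)=630.
Final answer: C(10,2)×C(11,2)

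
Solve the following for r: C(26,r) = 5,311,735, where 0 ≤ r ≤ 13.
C(26,r) is increasing for 0 ≤ r ≤ 13. Stepping up (C(26,r+1) = C(26,r)·(26−r)/(r+1)): C(26,1) = 26, C(26,2) = 325, C(26,3) = 2,600, C(26,4) = 14,950, C(26,5) = 65,780, C(26,6) = 230,230, C(26,7) = 657,800, C(26,8) = 1,562,275, C(26,9) = 3,124,550, C(26,10) = 5,311,735 ✓. So r = 10.
Final answer: 10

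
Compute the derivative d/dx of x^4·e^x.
(4x^3 + x^4)e^x

Solution: Product rule: d/dx[x^4]·e^x + x^4·d/dx[e^x] = 4x^{3}e^x + x^4e^x.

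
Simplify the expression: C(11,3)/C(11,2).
C(n,k+1)/C(n,k) = (n−k)/(k+1). Here (11−2)/(2+1) = 9/3 = 3.
Final answer: 3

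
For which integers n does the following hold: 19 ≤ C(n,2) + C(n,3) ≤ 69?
C(4,2)+C(4,3)=10; C(5,2)+C(5,3)=20; C(6,2)+C(6,3)=35; C(7,2)+C(7,3)=56; C(8,2)+C(8,3)=84. So valid n = 5, 6, 7.

Answer: 5, 6, 7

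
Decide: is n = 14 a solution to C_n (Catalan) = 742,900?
No

Reasoning: C_14 = C(28,14)/(14+1) = 40,116,600/15 = 2,674,440, which does not equal 742,900.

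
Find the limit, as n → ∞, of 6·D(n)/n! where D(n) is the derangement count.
6/e

Reasoning: D(n)/n! → 1/e, so 6·D(n)/n! → 6/e.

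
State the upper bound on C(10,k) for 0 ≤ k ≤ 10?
252
Maximum at k = 5: C(10,5) = 252.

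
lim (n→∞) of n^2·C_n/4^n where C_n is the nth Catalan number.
∞

Working:
C_n ~ 4^n/(n^(3/2)√π), so n^2·C_n/4^n ~ n^(2 − 3/2)/√π → ∞.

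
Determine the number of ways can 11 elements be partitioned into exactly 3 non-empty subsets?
28,501

Reasoning: This equals S(11,3), the Stirling number of the 2nd kind.
Using the Stirling recurrence: S(n,k) = k·S(n-1,k) + S(n-1,k-1)
S(11,3) = 3·S(10,3) + S(10,2)
         = 3·9330 + 511
         = 27990 + 511
         = 28,501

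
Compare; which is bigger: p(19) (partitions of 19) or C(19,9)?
C(19,9)

Solution: Pentagonal recurrence p(n) = p(n−1) + p(n−2) − p(n−5) − p(n−7) + …: p(19) = p(18) + p(17) − p(14) − p(12) + p(7) + p(4) = 385 + 297 − 135 − 77 + 15 + 5 = 490; C(19,9) = 92,378.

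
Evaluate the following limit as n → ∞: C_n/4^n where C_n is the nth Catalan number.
C_n ~ 4^n/(n^(3/2)√π), so n^0·C_n/4^n ~ n^(0 − 3/2)/√π → 0.
Final answer: 0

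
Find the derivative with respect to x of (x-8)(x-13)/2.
(2x - 21)/2

Explanation: d/dx[(x-8)(x-13)] = (x-13) + (x-8) = 2x - 21. Dividing by 2 gives (2x - 21)/2.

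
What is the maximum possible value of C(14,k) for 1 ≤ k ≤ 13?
C(14,k) is maximised at the centre of the row: C(14,7) = 3,432.
Final answer: 3,432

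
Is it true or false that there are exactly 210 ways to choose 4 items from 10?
C(10,4) = 210.

Answer: True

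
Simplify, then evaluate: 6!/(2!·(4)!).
15

Solution: This is C(6,2) = 15.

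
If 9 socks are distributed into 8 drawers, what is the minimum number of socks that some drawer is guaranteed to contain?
2

Pigeonhole: ⌈9/8⌉ = 2.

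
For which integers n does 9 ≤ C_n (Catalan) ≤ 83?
C_3=5; C_4=14; C_5=42; C_6=132. So valid n = 4, 5.

Answer: 4, 5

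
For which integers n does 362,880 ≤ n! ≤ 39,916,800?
9, 10, 11

Explanation: n! is strictly increasing; 9! = 362,880 and 11! = 39,916,800, so valid n = 9, 10, 11.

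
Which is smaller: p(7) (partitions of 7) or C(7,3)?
p(7)

Pentagonal recurrence p(n) = p(n−1) + p(n−2) − p(n−5) − p(n−7) + …: p(7) = p(6) + p(5) − p(2) − p(0) = 11 + 7 − 2 − 1 = 15; C(7,3) = 35.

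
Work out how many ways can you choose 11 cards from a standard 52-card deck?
60,403,728,840

Explanation: C(52,11) = 60,403,728,840.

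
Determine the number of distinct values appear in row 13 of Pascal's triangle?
7

Row 13 has entries C(13,0)..C(13,13); by symmetry C(13,k)=C(13,13-k), giving 7 distinct values.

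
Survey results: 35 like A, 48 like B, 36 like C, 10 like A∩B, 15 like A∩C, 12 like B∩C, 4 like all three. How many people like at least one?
|A∪B∪C| = 35+48+36-10-15-12+4 = 86.

Answer: 86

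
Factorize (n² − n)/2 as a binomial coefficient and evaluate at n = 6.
C(n,2); C(6,2) = 15
(n² − n)/2 = n(n−1)/2 = C(n,2). At n = 6: C(6,2) = 15.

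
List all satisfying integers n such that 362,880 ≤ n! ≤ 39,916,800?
9, 10, 11

n! is strictly increasing; 9! = 362,880 and 11! = 39,916,800, so valid n = 9, 10, 11.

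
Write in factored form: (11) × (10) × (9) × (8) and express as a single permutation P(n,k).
P(11,4) = 11!/(7)!
Product of 4 consecutive descending integers starting at 11: P(11,4) = 11!/7! = 7,920.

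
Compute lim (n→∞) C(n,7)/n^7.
1/5040

Reasoning: C(n,7) ≈ n^7/7! for large n. Limit = 1/7! = 1/5040.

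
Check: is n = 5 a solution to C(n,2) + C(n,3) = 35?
No

C(5,2) + C(5,3) = 10 + 10 = 20, which does not equal 35.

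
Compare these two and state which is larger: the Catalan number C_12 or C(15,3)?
C_12 = C(24,12)/(12+1) = 2,704,156/13 = 208,012; C(15,3) = 455.
Final answer: C_12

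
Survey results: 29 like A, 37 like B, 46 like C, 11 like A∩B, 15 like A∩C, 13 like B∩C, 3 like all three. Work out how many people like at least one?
76

|A∪B∪C| = 29+37+46-11-15-13+3 = 76.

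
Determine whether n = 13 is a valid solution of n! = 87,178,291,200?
No

Solution: 13! = 13·12! = 13·479,001,600 = 6,227,020,800, which does not equal 87,178,291,200.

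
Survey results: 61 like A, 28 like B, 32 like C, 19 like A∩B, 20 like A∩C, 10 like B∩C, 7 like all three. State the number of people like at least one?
79

Working:
|A∪B∪C| = 61+28+32-19-20-10+7 = 79.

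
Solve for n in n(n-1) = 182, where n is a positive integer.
14

Solution: n² − n − 182 = 0, so n = (1 ± √(1 + 4·182))/2 = (1 ± √729)/2 = (1 ± 27)/2, i.e. n = 14 or n = -13. Taking the positive root, n = 14 (check: 14×13 = 182).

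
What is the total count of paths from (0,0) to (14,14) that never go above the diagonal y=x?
2,674,440

Counted by the Catalan number C_14: C_14 = C(28,14)/(14+1) = 40,116,600/15 = 2,674,440.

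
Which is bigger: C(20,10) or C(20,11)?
C(20,10)

Working:
C(20,10)=184,756, C(20,11)=167,960.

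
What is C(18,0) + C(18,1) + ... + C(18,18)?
262,144

Solution: Sum of binomial coefficients = 2^18 = 262,144.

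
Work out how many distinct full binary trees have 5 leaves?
14

Explanation: Using the Catalan number formula: C_n = C(2n, n) / (n+1)
C_4 = C(8, 4) / (4+1)
     = 70 / 5
     = 14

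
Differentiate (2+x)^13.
Using the power rule: d/dx (2+x)^13 = 13(2+x)^{12}.

Answer: 13(2+x)^12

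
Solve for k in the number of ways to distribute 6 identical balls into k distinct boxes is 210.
5

Solution: Stars and bars: the count is C(6+k−1, k−1), increasing in k. k=3: C(8,2) = 28, k=4: C(9,3) = 84, k=5: C(10,4) = 210 ✓. So k = 5.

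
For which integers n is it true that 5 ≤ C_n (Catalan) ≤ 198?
3, 4, 5, 6

Explanation: C_2=2; C_3=5; C_4=14; C_5=42; C_6=132; C_7=429. So valid n = 3, 4, 5, 6.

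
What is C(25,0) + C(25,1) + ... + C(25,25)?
33,554,432

Reasoning: Sum of binomial coefficients = 2^25 = 33,554,432.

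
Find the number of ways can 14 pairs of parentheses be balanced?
Using the Catalan number formula: C_n = C(2n, n) / (n+1)
C_14 = C(28, 14) / (14+1)
     = 40116600 / 15
     = 2,674,440
Final answer: 2,674,440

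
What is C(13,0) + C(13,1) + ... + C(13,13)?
8,192

Sum of binomial coefficients = 2^13 = 8,192.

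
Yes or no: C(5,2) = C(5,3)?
Yes
Symmetry C(n,k) = C(n,n-k): C(5,2) = 10 and C(5,3) = 10. Both sides agree, so the statement holds.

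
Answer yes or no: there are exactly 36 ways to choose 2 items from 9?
Yes

Explanation: C(9,2) = 36.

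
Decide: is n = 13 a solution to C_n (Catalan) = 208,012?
No
C_13 = C(26,13)/(13+1) = 10,400,600/14 = 742,900, which does not equal 208,012.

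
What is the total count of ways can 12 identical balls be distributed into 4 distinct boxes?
455

Reasoning: C(12+4-1, 4-1) = C(15, 3) = 455.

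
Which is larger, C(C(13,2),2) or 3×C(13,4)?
C(C(13,2),2)

C(C(13,2),2)=3,003, 3×C(13,4)=2,145.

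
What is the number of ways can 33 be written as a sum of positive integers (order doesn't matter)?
10,143

Working:
Pentagonal recurrence p(n) = p(n−1) + p(n−2) − p(n−5) − p(n−7) + …: p(33) = p(32) + p(31) − p(28) − p(26) + p(21) + p(18) − p(11) − p(7) = 8,349 + 6,842 − 3,718 − 2,436 + 792 + 385 − 56 − 15 = 10,143.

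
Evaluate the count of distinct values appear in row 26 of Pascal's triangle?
Row 26 has entries C(26,0)..C(26,26); by symmetry C(26,k)=C(26,26-k), giving 14 distinct values.
Final answer: 14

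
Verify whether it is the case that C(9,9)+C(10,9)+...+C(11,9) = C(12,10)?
True

Hockey stick identity gives Σ = C(12,10) = 66; RHS C(12,10) = 66.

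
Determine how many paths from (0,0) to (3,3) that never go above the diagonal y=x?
Counted by the Catalan number C_3: C_3 = C(6,3)/(3+1) = 20/4 = 5.

Answer: 5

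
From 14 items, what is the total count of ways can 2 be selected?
91

C(14,2) = 14! / (2! × (14-2)!)
         = 14! / (2! × 12!)
         = 91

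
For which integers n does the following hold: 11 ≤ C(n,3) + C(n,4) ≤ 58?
5, 6

C(4,3)+C(4,4)=5; C(5,3)+C(5,4)=15; C(6,3)+C(6,4)=35; C(7,3)+C(7,4)=70. So valid n = 5, 6.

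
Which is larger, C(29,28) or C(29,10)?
C(29,10)

Reasoning: C(29,28)=29, C(29,10)=20,030,010.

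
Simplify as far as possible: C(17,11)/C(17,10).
C(n,k+1)/C(n,k) = (n−k)/(k+1). Here (17−10)/(10+1) = 7/11 = 7/11.

Answer: 7/11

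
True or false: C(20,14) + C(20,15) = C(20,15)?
Pascal's identity gives C(21,15) = 54,264, whereas C(20,15) = 15,504.

Answer: False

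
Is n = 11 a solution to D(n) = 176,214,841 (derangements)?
D(11) = (11-1)·[D(10) + D(9)] = 10·[1,334,961 + 133,496] = 14,684,570, which does not equal 176,214,841.

Answer: No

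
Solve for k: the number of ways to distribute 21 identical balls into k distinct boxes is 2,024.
4

Working:
Stars and bars: the count is C(21+k−1, k−1), increasing in k. k=2: C(22,1) = 22, k=3: C(23,2) = 253, k=4: C(24,3) = 2,024 ✓. So k = 4.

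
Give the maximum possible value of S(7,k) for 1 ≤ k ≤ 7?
350

Solution: Row S(7,k) for k = 1..7 (via S(n,k) = k·S(n−1,k) + S(n−1,k−1)): 1, 63, 301, 350, 140, 21, 1. The row is unimodal; maximum at k = 4: 350.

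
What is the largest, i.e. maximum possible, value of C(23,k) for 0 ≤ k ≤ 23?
1,352,078

Solution: Maximum at k = 11 or k = 12: C(23,11) = 1,352,078.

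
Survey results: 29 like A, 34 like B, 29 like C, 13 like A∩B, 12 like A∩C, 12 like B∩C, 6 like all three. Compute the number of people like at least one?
|A∪B∪C| = 29+34+29-13-12-12+6 = 61.
Final answer: 61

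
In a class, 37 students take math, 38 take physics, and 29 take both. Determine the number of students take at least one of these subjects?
46

|A∪B| = |A|+|B|-|A∩B| = 37+38-29 = 46.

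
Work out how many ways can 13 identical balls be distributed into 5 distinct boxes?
C(13+5-1, 5-1) = C(17, 4) = 2,380.

Answer: 2,380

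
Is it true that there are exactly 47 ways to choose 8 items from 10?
False

Explanation: C(10,8) = 45 ≠ 47.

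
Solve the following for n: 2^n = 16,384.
14

Working:
16,384 = 1,024 × 16 = 2^10 × 2^4 = 2^14, so n = 14.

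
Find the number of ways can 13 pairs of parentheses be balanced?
742,900

Using the Catalan number formula: C_n = C(2n, n) / (n+1)
C_13 = C(26, 13) / (13+1)
     = 10400600 / 14
     = 742,900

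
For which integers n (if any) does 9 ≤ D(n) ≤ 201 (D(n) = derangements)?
Using D(n) = (n−1)[D(n−1) + D(n−2)] with D(1)=0, D(2)=1: D(3)=2; D(4)=9; D(5)=44; D(6)=265. So valid n = 4, 5.
Final answer: 4, 5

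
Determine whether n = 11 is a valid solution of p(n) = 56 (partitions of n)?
Yes
Pentagonal recurrence p(n) = p(n−1) + p(n−2) − p(n−5) − p(n−7) + …: p(11) = p(10) + p(9) − p(6) − p(4) = 42 + 30 − 11 − 5 = 56, which equals 56.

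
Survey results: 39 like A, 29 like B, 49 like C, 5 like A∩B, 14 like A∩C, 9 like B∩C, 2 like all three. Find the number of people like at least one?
91
|A∪B∪C| = 39+29+49-5-14-9+2 = 91.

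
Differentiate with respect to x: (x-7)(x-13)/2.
(2x - 20)/2

Working:
d/dx[(x-7)(x-13)] = (x-13) + (x-7) = 2x - 20. Dividing by 2 gives (2x - 20)/2.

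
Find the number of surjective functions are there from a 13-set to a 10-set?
142,702,560,000

Explanation: Onto functions = 10! × S(13,10)
First compute S(13,10) via recurrence:
Using the Stirling recurrence: S(n,k) = k·S(n-1,k) + S(n-1,k-1)
S(13,10) = 10·S(12,10) + S(12,9)
         = 10·1705 + 22275
         = 17050 + 22275
         = 39,325
Then: 3628800 × 39325 = 142,702,560,000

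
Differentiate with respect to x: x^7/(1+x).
(7x^6(1+x) - x^7)/(1+x)²
Quotient rule: [7x^{6}(1+x) - x^7]/(1+x)².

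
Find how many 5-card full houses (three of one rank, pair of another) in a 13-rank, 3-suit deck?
468

Explanation: Triple rank: 13. Triple suits: C(3,3)=1. Pair rank: 12. Pair suits: C(3,2)=3. Total: 468.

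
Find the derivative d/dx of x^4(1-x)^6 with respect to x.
4x^3(1-x)^6 - 6x^4(1-x)^5

Solution: Product rule: 4x^{3}(1-x)^{6} + x^4·(-6)(1-x)^{5}.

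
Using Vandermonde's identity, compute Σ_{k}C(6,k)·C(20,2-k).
325

Working:
= C(6+20,2) = C(26,2) = 325.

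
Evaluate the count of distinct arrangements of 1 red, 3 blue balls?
4
Multinomial: 4!/(1! × 3!) = 4.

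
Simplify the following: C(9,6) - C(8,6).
56

Working:
C(9,6) - C(8,6) = C(8,5) = 56.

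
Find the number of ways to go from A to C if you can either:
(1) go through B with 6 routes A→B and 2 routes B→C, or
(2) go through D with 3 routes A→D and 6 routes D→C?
Route via B: 6×2=12. Route via D: 3×6=18. Total: 30.

Answer: 30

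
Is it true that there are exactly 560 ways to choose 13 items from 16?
True
C(16,13) = 560.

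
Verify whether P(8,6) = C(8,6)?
False
P(8,6) = 20,160 but C(8,6) = 28; they differ by a factor of 6! = 720, so the statement does not hold.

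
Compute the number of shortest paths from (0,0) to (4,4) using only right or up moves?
70

Explanation: Choose 4 rights from 8 moves: C(8,4) = 70.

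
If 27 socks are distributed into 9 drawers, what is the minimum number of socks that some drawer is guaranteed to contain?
3
Pigeonhole: ⌈27/9⌉ = 3.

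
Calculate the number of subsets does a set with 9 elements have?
Each element can be included or excluded: 2^9 = 512.
Final answer: 512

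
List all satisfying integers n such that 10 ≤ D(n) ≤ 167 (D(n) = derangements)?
5

Using D(n) = (n−1)[D(n−1) + D(n−2)] with D(1)=0, D(2)=1: D(4)=9; D(5)=44; D(6)=265. So valid n = 5.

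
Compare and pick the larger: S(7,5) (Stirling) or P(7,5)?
P(7,5)

Working:
S(7,5) = 5·S(6,5) + S(6,4) = 5·15 + 65 = 140; P(7,5) = 2,520.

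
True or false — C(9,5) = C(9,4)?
True

Solution: Symmetry C(n,k) = C(n,n-k): C(9,5) = 126 and C(9,4) = 126. Both sides agree, so the statement holds.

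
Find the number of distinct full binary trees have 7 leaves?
132
Using the Catalan number formula: C_n = C(2n, n) / (n+1)
C_6 = C(12, 6) / (6+1)
     = 924 / 7
     = 132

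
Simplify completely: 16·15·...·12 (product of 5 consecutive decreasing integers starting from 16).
524,160
This is P(16,5) = 16!/(11)! = 524,160.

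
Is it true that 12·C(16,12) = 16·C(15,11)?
True

Absorption identity k·C(n,k) = n·C(n-1,k-1). LHS = 12·1820 = 21,840; RHS = 16·1365 = 21,840.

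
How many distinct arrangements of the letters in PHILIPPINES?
1,108,800

Reasoning: Word has 11 letters (P=3, H=1, I=3, L=1, N=1, E=1, S=1). Arrangements: 11!/Π(k!) = 1,108,800.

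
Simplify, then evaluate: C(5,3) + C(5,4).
By Pascal's identity: C(6,4) = 15.
Final answer: 15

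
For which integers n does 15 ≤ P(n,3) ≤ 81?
4, 5

Explanation: P(3,3)=6; P(4,3)=24; P(5,3)=60; P(6,3)=120. So valid n = 4, 5.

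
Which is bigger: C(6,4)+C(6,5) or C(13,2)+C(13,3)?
C(13,2)+C(13,3)

Reasoning: First=21, Second=364.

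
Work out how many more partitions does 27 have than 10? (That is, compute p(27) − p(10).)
Pentagonal recurrence p(n) = p(n−1) + p(n−2) − p(n−5) − p(n−7) + …: p(27) = p(26) + p(25) − p(22) − p(20) + p(15) + p(12) − p(5) − p(1) = 2,436 + 1,958 − 1,002 − 627 + 176 + 77 − 7 − 1 = 3,010.
p(10) = p(9) + p(8) − p(5) − p(3) = 30 + 22 − 7 − 3 = 42.
Difference = 3,010 − 42 = 2,968.
Final answer: 2,968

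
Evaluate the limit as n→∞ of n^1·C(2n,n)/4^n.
∞

Solution: C(2n,n) ~ 4^n/√(πn), so n^1·C(2n,n)/4^n ~ n^(1 − 1/2)/√π → ∞.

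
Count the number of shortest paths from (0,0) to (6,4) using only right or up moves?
Choose 6 rights from 10 moves: C(10,6) = 210.

Answer: 210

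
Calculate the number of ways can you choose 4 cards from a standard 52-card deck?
C(52,4) = 270,725.
Final answer: 270,725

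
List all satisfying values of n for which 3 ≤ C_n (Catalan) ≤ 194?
3, 4, 5, 6

C_2=2; C_3=5; C_4=14; C_5=42; C_6=132; C_7=429. So valid n = 3, 4, 5, 6.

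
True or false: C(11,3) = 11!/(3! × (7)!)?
False

Explanation: The correct denominator is 3!×8!, giving C(11,3) = 165; the stated RHS is 11!/(3!×7!) = 1,320 ≠ 165, so the statement does not hold.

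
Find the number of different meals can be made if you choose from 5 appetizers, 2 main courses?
10

Reasoning: By the multiplication principle: 5 × 2 = 10.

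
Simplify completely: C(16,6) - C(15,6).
3,003

Working:
C(16,6) - C(15,6) = C(15,5) = 3,003.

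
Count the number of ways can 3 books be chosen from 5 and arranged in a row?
60

Reasoning: P(5,3) = 5!/(5-3)! = 60.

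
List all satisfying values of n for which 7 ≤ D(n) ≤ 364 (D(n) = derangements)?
Using D(n) = (n−1)[D(n−1) + D(n−2)] with D(1)=0, D(2)=1: D(3)=2; D(4)=9; D(5)=44; D(6)=265; D(7)=1,854. So valid n = 4, 5, 6.
Final answer: 4, 5, 6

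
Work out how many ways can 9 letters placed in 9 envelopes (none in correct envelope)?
Using D(n) = (n-1)[D(n-1) + D(n-2)]:
D(9) = (9-1) × [D(8) + D(7)]
      = 8 × [14833 + 1854]
      = 8 × 16687
      = 133,496
Final answer: 133,496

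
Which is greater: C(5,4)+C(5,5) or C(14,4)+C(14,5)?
First=6, Second=3,003.

Answer: C(14,4)+C(14,5)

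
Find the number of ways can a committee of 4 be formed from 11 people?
330

Reasoning: C(11,4) = 11! / (4! × (11-4)!)
         = 11! / (4! × 7!)
         = 330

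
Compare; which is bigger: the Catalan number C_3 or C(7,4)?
C(7,4)

Explanation: C_3 = C(6,3)/(3+1) = 20/4 = 5; C(7,4) = 35.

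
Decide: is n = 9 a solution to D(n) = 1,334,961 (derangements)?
No

Explanation: D(9) = (9-1)·[D(8) + D(7)] = 8·[14,833 + 1,854] = 133,496, which does not equal 1,334,961.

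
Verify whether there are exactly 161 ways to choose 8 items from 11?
False

Explanation: C(11,8) = 165 ≠ 161.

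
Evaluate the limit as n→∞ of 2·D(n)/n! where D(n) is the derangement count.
2/e

Working:
D(n)/n! → 1/e, so 2·D(n)/n! → 2/e.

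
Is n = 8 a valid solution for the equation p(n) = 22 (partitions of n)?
Pentagonal recurrence p(n) = p(n−1) + p(n−2) − p(n−5) − p(n−7) + …: p(8) = p(7) + p(6) − p(3) − p(1) = 15 + 11 − 3 − 1 = 22, which equals 22.

Answer: Yes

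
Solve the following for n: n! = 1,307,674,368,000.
15

n! is strictly increasing. 13! = 6,227,020,800, 14! = 87,178,291,200, 15! = 1,307,674,368,000 ✓. So n = 15.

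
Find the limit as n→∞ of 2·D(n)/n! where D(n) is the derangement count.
2/e

Reasoning: D(n)/n! → 1/e, so 2·D(n)/n! → 2/e.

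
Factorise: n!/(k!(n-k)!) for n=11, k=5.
C(11,5) = 462

Solution: This is the binomial coefficient C(11,5) = 462.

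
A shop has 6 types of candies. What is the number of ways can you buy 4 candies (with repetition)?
126
Stars and bars: C(4+6-1, 4) = C(9, 4) = 126.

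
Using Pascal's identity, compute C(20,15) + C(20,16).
20,349

Solution: C(20,15) + C(20,16) = C(21,16) = 20,349.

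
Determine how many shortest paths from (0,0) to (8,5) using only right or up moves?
Choose 8 rights from 13 moves: C(13,8) = 1,287.
Final answer: 1,287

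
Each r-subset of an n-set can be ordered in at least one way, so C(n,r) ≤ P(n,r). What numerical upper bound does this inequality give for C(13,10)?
1,037,836,800
P(13,10) = 13·12·11·10·9·8·7·6·5·4 = 1,037,836,800, so C(13,10) ≤ 1,037,836,800. (The bound is loose by a factor of 10! = 3,628,800: C(13,10) = 1,037,836,800/3,628,800 = 286.)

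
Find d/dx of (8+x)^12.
Using the power rule: d/dx (8+x)^12 = 12(8+x)^{11}.
Final answer: 12(8+x)^11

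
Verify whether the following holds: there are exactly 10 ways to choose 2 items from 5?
True
C(5,2) = 10.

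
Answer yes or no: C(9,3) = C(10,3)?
LHS = C(9,3) = 84; RHS = C(10,3) = 120. 84 ≠ 120, so the statement does not hold.

Answer: No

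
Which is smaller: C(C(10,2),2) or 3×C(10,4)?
3×C(10,4)

Working:
C(C(10,2),2)=990, 3×C(10,4)=630.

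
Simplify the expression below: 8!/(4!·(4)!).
70

Working:
This is C(8,4) = 70.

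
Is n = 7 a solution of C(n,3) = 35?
Yes

Working:
C(7,3) = 7·6·5/3! = 210/6 = 35, which equals 35.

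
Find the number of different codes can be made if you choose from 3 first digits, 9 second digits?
27

Reasoning: By the multiplication principle: 3 × 9 = 27.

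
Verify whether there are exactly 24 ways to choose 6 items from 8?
False
C(8,6) = 28 ≠ 24.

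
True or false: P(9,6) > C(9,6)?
True

Explanation: P(9,6) = 60,480 and C(9,6) = 84; P(n,r) = r! × C(n,r) so P > C whenever r ≥ 2.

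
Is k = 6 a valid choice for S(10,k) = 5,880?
No

S(10,6) = 6·S(9,6) + S(9,5) = 6·2,646 + 6,951 = 22,827, which does not equal 5,880.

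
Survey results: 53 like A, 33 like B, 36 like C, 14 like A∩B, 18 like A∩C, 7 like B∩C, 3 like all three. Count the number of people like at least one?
86
|A∪B∪C| = 53+33+36-14-18-7+3 = 86.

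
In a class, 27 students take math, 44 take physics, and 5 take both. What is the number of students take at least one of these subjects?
66

Solution: |A∪B| = |A|+|B|-|A∩B| = 27+44-5 = 66.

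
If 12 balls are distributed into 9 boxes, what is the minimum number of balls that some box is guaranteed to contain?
2

Solution: Pigeonhole: ⌈12/9⌉ = 2.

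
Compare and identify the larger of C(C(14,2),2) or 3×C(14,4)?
C(C(14,2),2)=4,095, 3×C(14,4)=3,003.
Final answer: C(C(14,2),2)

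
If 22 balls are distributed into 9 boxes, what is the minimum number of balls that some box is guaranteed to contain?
3

Solution: Pigeonhole: ⌈22/9⌉ = 3.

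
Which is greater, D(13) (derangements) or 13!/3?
D(13)

D(13) = (13-1)·[D(12) + D(11)] = 12·[176,214,841 + 14,684,570] = 2,290,792,932; 13!/3 = 6,227,020,800/3 = 2,075,673,600.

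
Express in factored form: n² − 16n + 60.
Seek roots whose sum is 16 and product is 60: (6, 10). So n² − 16n + 60 = (n − 6)(n − 10).
Final answer: (n − 6)(n − 10)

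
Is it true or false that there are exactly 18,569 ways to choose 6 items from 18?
False

Working:
C(18,6) = 18,564 ≠ 18569.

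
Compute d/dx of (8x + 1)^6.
48(8x + 1)^5

Solution: Chain rule: 6(8x+1)^{5} × 8 = 48(8x+1)^{5}.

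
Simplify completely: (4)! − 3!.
18
(4)! − 3! = (4)·3! − 3! = (4−1)·3! = 3·3! = 18.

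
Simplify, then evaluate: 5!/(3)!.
20

Reasoning: This equals 5×4 = 20.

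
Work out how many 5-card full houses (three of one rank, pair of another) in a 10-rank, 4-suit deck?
Triple rank: 10. Triple suits: C(4,3)=4. Pair rank: 9. Pair suits: C(4,2)=6. Total: 2,160.
Final answer: 2,160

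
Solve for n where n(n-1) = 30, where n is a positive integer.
6

n² − n − 30 = 0, so n = (1 ± √(1 + 4·30))/2 = (1 ± √121)/2 = (1 ± 11)/2, i.e. n = 6 or n = -5. Taking the positive root, n = 6 (check: 6×5 = 30).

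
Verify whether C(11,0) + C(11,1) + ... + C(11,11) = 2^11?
True

Reasoning: Binomial theorem with x = y = 1: Σ C(11,i) = (1+1)^11 = 2^11 = 2,048. The statement holds.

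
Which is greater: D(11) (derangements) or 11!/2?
11!/2

D(11) = (11-1)·[D(10) + D(9)] = 10·[1,334,961 + 133,496] = 14,684,570; 11!/2 = 39,916,800/2 = 19,958,400.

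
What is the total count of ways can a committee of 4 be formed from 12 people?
495

C(12,4) = 12! / (4! × (12-4)!)
         = 12! / (4! × 8!)
         = 495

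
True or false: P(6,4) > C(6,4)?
True

Solution: P(6,4) = 360 and C(6,4) = 15; P(n,r) = r! × C(n,r) so P > C whenever r ≥ 2.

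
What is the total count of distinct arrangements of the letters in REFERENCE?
7,560

Solution: Word has 9 letters (R=2, E=4, F=1, N=1, C=1). Arrangements: 9!/Π(k!) = 7,560.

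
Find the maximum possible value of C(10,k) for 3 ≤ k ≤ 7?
C(10,k) is maximised at the centre of the row: C(10,5) = 252.

Answer: 252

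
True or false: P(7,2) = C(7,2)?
False

Explanation: P(7,2) = 42 but C(7,2) = 21; they differ by a factor of 2! = 2, so the statement does not hold.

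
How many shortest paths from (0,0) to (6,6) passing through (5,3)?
224

Reasoning: To (5,3): C(8,5)=56. From there: C(4,1)=4. Total: 224.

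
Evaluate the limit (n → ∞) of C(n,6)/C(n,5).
∞

Explanation: C(n,6)/C(n,5) = (n-5)/6 → ∞ as n → ∞.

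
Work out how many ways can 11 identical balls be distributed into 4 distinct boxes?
C(11+4-1, 4-1) = C(14, 3) = 364.
Final answer: 364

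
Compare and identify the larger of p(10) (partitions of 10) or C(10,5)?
C(10,5)

Reasoning: Pentagonal recurrence p(n) = p(n−1) + p(n−2) − p(n−5) − p(n−7) + …: p(10) = p(9) + p(8) − p(5) − p(3) = 30 + 22 − 7 − 3 = 42; C(10,5) = 252.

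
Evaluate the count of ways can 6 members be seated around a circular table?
120
Circular arrangements: (6-1)! = 120.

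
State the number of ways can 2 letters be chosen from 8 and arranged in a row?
P(8,2) = 8!/(8-2)! = 56.
Final answer: 56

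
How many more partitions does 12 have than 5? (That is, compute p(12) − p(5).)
70
Pentagonal recurrence p(n) = p(n−1) + p(n−2) − p(n−5) − p(n−7) + …: p(12) = p(11) + p(10) − p(7) − p(5) + p(0) = 56 + 42 − 15 − 7 + 1 = 77.
p(5) = p(4) + p(3) − p(0) = 5 + 3 − 1 = 7.
Difference = 77 − 7 = 70.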